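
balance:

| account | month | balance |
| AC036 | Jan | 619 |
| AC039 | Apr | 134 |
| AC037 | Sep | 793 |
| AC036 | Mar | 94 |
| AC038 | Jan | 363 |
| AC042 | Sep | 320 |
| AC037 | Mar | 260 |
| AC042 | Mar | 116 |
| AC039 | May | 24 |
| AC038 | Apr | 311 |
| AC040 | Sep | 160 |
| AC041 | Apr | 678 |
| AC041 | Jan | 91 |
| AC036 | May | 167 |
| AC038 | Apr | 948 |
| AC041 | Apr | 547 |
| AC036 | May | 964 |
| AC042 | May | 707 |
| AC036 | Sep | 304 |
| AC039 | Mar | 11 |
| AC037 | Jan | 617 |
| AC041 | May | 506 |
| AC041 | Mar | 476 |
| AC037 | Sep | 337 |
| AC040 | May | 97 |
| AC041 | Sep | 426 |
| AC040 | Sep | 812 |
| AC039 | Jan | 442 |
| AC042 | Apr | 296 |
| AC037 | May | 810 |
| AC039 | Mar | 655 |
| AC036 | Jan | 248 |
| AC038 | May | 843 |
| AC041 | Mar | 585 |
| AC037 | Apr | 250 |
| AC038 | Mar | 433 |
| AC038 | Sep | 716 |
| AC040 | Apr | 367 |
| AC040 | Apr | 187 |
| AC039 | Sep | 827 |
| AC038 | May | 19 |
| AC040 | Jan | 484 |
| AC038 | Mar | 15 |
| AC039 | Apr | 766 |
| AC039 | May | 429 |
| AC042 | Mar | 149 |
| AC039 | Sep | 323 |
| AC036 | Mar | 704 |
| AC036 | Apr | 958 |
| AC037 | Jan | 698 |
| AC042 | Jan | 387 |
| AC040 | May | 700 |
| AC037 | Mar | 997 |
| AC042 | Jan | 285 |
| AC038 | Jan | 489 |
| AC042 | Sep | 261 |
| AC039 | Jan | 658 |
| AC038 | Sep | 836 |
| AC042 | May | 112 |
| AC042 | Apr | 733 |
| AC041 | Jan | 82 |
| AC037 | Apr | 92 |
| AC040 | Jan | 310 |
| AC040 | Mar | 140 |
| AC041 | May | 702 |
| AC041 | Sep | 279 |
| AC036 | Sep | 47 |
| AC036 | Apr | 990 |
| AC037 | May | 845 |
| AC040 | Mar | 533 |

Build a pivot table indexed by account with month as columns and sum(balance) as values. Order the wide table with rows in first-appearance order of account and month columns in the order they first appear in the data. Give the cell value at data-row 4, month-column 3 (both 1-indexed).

1552

With rows in first-appearance order of account, row 4 is account=AC038. month columns in first-appearance order: Jan, Apr, Sep, Mar, May; column 3 is Sep.
Long rows with account=AC038, month=Sep: 716 + 836 = 1552.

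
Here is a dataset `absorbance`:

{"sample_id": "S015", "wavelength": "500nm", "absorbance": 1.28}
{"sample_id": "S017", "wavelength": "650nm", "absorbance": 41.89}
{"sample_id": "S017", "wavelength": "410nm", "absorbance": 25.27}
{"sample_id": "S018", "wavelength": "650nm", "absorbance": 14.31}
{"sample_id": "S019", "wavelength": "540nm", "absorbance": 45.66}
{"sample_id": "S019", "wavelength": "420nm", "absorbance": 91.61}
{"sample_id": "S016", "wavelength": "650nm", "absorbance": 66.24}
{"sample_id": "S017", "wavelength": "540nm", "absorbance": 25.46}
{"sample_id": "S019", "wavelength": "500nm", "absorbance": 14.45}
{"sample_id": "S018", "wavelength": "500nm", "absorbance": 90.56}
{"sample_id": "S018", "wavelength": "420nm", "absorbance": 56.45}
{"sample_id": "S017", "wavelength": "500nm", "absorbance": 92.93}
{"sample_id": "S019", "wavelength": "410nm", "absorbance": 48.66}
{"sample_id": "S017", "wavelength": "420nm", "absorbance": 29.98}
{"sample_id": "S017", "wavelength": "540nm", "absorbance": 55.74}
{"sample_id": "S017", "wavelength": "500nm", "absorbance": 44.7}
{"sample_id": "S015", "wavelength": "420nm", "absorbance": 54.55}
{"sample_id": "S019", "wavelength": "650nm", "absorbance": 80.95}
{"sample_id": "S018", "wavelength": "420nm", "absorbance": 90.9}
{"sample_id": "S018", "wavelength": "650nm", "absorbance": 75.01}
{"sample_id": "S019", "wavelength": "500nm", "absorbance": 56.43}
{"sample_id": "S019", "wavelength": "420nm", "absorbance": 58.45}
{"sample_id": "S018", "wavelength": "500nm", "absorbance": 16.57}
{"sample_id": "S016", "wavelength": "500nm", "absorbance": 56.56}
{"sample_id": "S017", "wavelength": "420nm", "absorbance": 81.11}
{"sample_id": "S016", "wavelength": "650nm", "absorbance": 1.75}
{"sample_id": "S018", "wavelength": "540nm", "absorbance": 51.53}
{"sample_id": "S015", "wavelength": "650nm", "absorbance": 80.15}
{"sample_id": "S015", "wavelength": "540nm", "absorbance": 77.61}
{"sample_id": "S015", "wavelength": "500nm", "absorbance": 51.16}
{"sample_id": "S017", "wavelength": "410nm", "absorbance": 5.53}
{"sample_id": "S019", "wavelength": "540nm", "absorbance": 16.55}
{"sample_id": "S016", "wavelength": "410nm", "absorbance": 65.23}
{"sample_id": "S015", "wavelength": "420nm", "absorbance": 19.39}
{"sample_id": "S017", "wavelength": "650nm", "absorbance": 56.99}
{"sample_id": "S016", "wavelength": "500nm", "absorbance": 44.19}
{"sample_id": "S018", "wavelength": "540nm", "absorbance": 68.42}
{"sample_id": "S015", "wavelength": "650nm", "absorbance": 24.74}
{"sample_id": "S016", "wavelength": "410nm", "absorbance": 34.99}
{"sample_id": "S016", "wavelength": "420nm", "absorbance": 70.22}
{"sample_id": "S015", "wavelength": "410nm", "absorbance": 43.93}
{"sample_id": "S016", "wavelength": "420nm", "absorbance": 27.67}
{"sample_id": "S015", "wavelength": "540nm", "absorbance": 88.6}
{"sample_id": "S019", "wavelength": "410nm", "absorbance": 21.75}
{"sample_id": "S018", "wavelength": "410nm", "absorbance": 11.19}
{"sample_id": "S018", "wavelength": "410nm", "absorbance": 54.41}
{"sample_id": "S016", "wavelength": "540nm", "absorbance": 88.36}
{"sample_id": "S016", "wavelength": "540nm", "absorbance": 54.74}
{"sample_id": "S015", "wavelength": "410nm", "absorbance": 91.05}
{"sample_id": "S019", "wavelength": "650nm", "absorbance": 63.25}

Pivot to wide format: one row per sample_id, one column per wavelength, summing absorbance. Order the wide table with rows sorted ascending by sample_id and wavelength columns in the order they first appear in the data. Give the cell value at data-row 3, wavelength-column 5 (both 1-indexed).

111.09

With rows sorted ascending by sample_id, row 3 is sample_id=S017. wavelength columns in first-appearance order: 500nm, 650nm, 410nm, 540nm, 420nm; column 5 is 420nm.
Long rows with sample_id=S017, wavelength=420nm: 29.98 + 81.11 = 111.09.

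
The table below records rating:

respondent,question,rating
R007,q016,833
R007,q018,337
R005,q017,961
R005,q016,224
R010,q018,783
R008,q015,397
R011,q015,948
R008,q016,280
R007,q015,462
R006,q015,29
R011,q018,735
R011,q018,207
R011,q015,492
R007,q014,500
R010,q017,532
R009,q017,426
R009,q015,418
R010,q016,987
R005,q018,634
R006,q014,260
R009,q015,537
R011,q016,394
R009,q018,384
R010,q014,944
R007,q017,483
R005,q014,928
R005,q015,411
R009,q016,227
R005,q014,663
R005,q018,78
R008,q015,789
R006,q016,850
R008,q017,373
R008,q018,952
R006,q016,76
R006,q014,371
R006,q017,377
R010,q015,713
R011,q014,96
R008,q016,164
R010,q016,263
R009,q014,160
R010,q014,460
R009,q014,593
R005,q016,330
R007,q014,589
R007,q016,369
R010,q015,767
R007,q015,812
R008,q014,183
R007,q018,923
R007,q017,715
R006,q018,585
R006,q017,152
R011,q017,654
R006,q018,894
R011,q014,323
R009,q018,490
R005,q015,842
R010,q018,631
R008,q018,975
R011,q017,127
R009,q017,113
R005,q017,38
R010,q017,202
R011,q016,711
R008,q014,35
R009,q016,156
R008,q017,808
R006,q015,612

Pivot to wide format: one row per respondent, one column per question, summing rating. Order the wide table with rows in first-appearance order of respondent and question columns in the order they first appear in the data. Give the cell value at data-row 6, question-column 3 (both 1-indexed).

529

With rows in first-appearance order of respondent, row 6 is respondent=R006. question columns in first-appearance order: q016, q018, q017, q015, q014; column 3 is q017.
Long rows with respondent=R006, question=q017: 377 + 152 = 529.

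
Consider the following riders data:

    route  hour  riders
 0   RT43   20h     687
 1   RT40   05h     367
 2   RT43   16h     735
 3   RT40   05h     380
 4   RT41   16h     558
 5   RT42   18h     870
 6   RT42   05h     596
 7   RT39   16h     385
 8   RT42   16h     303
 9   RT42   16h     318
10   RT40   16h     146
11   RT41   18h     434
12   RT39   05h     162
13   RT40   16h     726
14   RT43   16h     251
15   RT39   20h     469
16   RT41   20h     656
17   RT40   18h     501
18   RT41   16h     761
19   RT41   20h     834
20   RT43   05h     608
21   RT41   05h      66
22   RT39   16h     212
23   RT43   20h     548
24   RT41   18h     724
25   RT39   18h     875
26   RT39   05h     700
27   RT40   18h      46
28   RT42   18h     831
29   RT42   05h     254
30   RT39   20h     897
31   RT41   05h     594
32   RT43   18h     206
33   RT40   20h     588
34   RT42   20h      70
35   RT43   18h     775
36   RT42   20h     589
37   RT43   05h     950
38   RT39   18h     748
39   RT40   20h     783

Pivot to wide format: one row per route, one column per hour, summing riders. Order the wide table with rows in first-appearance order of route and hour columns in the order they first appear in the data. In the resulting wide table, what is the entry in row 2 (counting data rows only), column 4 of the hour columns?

With rows in first-appearance order of route, row 2 is route=RT40. hour columns in first-appearance order: 20h, 05h, 16h, 18h; column 4 is 18h.
Long rows with route=RT40, hour=18h: 501 + 46 = 547.

547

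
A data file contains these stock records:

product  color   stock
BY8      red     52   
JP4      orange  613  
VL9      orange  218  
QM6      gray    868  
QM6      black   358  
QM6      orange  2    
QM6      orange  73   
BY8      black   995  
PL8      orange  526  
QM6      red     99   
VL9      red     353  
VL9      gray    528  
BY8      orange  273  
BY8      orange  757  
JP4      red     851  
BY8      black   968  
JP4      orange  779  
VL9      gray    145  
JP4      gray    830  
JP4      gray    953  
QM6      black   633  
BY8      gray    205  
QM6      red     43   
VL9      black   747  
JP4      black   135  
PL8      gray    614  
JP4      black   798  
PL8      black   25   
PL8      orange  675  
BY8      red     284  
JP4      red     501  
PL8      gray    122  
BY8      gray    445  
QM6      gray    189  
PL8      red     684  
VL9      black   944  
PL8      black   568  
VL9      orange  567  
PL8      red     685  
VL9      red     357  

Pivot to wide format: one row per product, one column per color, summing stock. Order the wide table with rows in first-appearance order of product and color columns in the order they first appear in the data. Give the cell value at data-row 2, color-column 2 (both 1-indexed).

With rows in first-appearance order of product, row 2 is product=JP4. color columns in first-appearance order: red, orange, gray, black; column 2 is orange.
Long rows with product=JP4, color=orange: 613 + 779 = 1392.

1392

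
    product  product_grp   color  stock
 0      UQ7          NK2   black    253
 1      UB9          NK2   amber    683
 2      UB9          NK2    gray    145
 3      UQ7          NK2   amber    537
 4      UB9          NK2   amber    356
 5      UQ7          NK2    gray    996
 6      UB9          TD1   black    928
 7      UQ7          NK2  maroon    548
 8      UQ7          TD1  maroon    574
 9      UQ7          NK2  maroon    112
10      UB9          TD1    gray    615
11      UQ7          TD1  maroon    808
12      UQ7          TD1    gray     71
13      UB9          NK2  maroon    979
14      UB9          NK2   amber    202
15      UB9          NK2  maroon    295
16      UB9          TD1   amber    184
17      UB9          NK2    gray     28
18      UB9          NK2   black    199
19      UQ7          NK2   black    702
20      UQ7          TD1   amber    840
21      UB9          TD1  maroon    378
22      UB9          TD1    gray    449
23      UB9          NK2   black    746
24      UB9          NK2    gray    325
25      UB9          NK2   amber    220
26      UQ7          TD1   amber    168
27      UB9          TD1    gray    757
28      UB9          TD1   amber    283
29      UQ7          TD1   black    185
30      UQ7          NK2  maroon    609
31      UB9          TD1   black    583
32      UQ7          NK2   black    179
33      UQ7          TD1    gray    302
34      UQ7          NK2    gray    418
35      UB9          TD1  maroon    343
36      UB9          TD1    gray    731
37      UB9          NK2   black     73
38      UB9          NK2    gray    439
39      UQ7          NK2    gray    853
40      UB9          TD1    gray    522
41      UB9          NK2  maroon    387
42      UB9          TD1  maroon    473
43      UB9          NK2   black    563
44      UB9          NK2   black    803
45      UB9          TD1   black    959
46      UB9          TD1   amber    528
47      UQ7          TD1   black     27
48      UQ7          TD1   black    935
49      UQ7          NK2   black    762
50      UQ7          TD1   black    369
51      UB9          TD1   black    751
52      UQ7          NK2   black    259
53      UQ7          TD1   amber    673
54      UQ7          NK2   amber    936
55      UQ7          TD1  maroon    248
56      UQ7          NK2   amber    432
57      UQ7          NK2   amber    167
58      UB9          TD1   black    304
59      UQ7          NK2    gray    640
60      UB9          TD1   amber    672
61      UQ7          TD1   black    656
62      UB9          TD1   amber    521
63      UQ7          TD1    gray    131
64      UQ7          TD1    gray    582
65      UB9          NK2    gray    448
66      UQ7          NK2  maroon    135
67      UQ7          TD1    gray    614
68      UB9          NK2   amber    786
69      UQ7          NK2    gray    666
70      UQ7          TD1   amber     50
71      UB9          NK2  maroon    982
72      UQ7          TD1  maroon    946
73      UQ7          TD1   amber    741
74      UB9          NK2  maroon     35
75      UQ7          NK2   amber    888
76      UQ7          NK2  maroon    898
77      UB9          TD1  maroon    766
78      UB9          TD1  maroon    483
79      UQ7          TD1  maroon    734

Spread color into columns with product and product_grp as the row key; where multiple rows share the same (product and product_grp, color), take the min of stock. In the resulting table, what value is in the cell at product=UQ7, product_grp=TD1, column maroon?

Rows with product=UQ7, product_grp=TD1 and color=maroon: stock values are 574, 808, 248, 946, 734.
min(574, 808, 248, 946, 734) = 248.

248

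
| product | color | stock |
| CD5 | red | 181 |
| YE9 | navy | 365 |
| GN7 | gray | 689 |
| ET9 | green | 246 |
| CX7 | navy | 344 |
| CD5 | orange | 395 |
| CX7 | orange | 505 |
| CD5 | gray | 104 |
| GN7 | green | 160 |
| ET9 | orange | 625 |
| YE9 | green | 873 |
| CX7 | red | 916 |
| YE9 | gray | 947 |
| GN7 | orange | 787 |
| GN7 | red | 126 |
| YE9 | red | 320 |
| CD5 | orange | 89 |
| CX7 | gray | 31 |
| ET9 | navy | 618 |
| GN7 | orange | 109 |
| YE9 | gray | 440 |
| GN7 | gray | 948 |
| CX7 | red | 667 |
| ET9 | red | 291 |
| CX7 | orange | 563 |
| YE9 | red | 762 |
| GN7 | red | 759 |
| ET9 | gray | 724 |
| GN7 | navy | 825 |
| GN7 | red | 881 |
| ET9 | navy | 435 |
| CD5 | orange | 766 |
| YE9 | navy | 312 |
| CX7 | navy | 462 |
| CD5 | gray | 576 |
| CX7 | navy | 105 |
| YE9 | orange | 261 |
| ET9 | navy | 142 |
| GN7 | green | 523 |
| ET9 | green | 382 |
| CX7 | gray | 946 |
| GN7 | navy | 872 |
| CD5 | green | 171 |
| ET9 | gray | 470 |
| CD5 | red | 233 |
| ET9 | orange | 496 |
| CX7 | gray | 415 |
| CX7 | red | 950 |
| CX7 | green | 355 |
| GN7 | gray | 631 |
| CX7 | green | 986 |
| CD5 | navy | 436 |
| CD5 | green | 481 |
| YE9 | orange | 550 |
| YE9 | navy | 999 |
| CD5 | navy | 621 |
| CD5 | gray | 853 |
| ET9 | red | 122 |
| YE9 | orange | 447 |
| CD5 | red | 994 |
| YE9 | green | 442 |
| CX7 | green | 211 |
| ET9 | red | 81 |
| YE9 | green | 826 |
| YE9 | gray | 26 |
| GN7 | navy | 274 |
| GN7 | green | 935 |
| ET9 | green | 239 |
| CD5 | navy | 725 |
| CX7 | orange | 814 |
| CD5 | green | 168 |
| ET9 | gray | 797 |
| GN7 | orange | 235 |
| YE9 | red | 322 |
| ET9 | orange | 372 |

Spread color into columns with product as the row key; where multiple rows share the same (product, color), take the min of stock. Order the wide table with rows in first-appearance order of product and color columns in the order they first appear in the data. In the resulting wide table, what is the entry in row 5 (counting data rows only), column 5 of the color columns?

With rows in first-appearance order of product, row 5 is product=CX7. color columns in first-appearance order: red, navy, gray, green, orange; column 5 is orange.
Long rows with product=CX7, color=orange: min(505, 563, 814) = 505.

505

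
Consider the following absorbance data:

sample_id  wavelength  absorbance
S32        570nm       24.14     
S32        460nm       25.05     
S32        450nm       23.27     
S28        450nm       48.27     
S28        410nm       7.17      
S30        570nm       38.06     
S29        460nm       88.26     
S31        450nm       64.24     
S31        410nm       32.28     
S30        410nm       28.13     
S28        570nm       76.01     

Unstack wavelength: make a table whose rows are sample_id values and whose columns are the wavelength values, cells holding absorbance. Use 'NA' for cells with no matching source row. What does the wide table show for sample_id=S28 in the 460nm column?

No long-format row has sample_id=S28 and wavelength=460nm, so the cell is NA.

NA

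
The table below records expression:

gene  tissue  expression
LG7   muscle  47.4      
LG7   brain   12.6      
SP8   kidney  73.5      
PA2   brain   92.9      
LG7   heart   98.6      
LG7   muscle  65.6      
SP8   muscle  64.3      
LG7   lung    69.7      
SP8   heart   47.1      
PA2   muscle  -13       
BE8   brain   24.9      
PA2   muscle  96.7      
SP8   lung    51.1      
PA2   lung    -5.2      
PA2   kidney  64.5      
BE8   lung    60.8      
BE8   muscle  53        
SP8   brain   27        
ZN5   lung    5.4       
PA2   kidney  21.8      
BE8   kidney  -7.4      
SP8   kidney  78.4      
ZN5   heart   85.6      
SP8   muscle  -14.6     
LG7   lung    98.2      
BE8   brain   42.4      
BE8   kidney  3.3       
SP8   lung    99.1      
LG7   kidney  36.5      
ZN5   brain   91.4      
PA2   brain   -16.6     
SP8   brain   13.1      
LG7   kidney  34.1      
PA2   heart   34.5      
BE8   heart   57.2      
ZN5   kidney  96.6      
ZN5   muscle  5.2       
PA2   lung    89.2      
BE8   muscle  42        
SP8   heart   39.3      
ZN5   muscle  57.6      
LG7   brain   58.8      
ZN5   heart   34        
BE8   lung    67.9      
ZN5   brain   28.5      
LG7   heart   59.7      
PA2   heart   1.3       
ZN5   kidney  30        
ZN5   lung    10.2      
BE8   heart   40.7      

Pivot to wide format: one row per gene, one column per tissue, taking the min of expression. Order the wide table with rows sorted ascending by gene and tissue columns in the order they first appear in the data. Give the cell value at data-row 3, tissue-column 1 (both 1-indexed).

With rows sorted ascending by gene, row 3 is gene=PA2. tissue columns in first-appearance order: muscle, brain, kidney, heart, lung; column 1 is muscle.
Long rows with gene=PA2, tissue=muscle: min(-13, 96.7) = -13.

-13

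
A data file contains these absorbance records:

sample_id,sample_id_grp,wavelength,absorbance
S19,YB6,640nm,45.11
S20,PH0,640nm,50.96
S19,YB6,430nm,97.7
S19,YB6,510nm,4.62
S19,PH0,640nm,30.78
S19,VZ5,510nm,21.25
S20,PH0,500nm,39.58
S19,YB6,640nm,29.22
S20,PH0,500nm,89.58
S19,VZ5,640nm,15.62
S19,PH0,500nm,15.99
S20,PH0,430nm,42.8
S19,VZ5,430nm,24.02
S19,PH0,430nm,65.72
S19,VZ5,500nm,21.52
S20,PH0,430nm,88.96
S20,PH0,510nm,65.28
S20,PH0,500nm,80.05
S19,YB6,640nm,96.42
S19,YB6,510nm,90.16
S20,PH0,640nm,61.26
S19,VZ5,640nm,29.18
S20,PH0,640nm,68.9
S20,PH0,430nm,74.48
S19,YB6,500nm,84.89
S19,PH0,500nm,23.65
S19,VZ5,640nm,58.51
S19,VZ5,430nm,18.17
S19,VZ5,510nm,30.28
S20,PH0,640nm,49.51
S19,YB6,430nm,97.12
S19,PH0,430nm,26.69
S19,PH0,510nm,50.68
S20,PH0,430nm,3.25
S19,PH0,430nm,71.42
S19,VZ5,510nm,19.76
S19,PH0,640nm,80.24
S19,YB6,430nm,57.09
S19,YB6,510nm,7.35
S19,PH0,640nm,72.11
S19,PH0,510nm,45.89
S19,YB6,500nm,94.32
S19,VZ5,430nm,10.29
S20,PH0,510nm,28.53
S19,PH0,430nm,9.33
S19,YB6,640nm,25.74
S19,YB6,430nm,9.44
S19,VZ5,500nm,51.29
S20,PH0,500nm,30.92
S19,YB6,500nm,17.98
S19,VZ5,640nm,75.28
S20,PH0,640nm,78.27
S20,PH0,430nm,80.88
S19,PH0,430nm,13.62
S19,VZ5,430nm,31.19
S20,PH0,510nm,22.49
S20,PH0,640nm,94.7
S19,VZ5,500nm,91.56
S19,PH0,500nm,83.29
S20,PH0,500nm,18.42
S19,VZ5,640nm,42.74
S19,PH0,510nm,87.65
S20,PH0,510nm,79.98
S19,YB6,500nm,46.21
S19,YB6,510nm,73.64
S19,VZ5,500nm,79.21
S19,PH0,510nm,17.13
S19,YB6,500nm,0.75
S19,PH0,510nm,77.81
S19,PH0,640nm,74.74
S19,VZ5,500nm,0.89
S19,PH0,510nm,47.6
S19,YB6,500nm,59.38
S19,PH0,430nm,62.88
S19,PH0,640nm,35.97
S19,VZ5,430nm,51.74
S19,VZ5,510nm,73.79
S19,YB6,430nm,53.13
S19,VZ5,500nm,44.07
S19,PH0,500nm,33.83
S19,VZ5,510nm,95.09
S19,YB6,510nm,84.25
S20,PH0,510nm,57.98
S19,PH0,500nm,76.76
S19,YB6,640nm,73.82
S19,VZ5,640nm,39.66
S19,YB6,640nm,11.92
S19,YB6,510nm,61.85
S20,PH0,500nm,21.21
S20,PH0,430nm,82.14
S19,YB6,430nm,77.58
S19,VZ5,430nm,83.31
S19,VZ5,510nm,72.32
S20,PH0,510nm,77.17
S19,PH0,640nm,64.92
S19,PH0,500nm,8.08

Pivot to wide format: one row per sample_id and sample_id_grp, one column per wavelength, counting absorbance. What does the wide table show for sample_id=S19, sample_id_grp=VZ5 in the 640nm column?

6

Rows with sample_id=S19, sample_id_grp=VZ5 and wavelength=640nm: absorbance values are 15.62, 29.18, 58.51, 75.28, 42.74, 39.66.
6 rows match — count = 6.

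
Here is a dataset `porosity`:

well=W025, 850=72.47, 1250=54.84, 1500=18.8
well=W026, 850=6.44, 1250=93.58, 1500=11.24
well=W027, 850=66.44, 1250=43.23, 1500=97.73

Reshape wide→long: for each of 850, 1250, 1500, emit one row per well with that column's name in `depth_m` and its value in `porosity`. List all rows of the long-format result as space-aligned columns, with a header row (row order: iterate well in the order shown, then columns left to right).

well  depth_m  porosity
W025  850      72.47   
W025  1250     54.84   
W025  1500     18.8    
W026  850      6.44    
W026  1250     93.58   
W026  1500     11.24   
W027  850      66.44   
W027  1250     43.23   
W027  1500     97.73   

Each (well, column) pair becomes one row: 3 × 3 = 9 rows.
For example, (W025, 850) → porosity=72.47.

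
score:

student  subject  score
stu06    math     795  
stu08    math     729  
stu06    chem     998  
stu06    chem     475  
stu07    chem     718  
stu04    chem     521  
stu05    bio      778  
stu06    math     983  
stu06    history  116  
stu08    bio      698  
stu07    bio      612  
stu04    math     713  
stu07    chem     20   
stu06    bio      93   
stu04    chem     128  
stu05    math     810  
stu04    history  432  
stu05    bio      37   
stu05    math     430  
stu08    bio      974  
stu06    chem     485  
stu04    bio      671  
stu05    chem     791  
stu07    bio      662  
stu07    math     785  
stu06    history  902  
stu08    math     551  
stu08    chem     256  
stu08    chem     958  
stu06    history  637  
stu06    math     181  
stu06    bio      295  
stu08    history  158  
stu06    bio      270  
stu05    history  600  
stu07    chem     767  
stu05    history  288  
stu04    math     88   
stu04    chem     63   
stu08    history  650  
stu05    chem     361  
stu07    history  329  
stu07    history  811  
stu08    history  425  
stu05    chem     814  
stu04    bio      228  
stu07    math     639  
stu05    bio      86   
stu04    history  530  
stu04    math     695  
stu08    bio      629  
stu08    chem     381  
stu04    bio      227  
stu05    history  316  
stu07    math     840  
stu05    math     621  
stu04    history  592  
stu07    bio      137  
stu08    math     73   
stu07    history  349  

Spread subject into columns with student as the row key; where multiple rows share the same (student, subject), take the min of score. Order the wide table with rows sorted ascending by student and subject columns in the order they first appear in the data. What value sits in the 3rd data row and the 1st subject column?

181

With rows sorted ascending by student, row 3 is student=stu06. subject columns in first-appearance order: math, chem, bio, history; column 1 is math.
Long rows with student=stu06, subject=math: min(795, 983, 181) = 181.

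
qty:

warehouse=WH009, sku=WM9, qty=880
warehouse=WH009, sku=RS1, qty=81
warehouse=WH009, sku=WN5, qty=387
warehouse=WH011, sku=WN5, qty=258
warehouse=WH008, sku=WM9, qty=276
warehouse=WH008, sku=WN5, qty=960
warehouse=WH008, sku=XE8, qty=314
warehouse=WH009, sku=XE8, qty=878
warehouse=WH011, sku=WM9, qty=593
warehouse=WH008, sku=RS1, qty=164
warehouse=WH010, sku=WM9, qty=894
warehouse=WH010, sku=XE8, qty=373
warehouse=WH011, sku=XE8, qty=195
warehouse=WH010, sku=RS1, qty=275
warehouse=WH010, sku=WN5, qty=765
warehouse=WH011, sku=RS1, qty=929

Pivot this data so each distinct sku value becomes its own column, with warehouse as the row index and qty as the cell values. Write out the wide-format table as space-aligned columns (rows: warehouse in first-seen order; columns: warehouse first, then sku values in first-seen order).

warehouse  WM9  RS1  WN5  XE8
WH009      880  81   387  878
WH011      593  929  258  195
WH008      276  164  960  314
WH010      894  275  765  373

Columns: warehouse plus the 4 distinct sku values (WM9, RS1, WN5, XE8).
For example, row WH009 column WM9 takes qty=880 from the long row (WH009, WM9).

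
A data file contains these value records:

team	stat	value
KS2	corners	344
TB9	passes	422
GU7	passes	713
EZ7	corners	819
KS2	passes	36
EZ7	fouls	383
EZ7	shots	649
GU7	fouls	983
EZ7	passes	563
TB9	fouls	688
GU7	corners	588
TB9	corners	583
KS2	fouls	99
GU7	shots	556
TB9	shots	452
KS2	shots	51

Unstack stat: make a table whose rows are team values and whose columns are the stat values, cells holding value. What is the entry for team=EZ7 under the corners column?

819

Wide layout: rows indexed by team, columns are the 4 distinct stat values (corners, passes, fouls, shots).
Cell (team=EZ7, stat=corners) draws from the long row where team=EZ7 and stat=corners, which has value=819.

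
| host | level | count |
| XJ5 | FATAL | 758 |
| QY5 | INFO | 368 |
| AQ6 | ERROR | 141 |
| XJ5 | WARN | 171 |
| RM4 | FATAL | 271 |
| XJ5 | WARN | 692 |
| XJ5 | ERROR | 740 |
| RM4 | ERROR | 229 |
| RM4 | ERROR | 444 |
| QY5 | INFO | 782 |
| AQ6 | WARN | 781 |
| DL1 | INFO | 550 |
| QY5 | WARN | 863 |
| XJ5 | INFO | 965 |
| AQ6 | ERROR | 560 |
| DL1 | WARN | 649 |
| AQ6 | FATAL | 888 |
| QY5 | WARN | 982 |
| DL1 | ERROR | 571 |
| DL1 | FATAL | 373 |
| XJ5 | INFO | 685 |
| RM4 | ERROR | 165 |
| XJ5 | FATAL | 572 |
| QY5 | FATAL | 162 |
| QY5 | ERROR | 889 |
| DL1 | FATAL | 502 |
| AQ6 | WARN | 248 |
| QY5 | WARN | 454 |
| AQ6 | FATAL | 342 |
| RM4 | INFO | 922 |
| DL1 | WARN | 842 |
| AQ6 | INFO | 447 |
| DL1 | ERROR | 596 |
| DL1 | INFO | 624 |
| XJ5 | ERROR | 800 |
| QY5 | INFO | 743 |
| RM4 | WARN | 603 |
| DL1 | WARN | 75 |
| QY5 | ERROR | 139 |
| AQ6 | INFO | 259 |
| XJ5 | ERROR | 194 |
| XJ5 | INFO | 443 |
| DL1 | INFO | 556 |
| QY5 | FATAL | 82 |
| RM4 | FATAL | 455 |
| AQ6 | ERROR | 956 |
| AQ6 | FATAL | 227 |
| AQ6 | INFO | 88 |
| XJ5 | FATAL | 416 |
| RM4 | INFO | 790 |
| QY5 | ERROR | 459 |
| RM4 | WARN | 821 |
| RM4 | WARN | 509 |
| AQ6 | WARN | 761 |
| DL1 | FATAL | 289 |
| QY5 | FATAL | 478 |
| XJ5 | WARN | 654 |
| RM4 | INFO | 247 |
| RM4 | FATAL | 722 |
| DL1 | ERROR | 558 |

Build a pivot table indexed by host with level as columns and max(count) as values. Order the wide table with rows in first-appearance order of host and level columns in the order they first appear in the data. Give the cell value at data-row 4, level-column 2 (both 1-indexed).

922

With rows in first-appearance order of host, row 4 is host=RM4. level columns in first-appearance order: FATAL, INFO, ERROR, WARN; column 2 is INFO.
Long rows with host=RM4, level=INFO: max(922, 790, 247) = 922.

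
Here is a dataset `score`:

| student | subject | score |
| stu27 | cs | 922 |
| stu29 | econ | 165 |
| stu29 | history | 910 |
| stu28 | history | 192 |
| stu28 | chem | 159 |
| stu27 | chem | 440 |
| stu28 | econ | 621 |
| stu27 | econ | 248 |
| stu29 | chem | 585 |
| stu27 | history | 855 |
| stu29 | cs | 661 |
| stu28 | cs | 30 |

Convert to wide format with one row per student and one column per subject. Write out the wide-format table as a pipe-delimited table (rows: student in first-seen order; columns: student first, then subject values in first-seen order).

Columns: student plus the 4 distinct subject values (cs, econ, history, chem).
For example, row stu27 column cs takes score=922 from the long row (stu27, cs).

| student | cs | econ | history | chem |
| stu27 | 922 | 248 | 855 | 440 |
| stu29 | 661 | 165 | 910 | 585 |
| stu28 | 30 | 621 | 192 | 159 |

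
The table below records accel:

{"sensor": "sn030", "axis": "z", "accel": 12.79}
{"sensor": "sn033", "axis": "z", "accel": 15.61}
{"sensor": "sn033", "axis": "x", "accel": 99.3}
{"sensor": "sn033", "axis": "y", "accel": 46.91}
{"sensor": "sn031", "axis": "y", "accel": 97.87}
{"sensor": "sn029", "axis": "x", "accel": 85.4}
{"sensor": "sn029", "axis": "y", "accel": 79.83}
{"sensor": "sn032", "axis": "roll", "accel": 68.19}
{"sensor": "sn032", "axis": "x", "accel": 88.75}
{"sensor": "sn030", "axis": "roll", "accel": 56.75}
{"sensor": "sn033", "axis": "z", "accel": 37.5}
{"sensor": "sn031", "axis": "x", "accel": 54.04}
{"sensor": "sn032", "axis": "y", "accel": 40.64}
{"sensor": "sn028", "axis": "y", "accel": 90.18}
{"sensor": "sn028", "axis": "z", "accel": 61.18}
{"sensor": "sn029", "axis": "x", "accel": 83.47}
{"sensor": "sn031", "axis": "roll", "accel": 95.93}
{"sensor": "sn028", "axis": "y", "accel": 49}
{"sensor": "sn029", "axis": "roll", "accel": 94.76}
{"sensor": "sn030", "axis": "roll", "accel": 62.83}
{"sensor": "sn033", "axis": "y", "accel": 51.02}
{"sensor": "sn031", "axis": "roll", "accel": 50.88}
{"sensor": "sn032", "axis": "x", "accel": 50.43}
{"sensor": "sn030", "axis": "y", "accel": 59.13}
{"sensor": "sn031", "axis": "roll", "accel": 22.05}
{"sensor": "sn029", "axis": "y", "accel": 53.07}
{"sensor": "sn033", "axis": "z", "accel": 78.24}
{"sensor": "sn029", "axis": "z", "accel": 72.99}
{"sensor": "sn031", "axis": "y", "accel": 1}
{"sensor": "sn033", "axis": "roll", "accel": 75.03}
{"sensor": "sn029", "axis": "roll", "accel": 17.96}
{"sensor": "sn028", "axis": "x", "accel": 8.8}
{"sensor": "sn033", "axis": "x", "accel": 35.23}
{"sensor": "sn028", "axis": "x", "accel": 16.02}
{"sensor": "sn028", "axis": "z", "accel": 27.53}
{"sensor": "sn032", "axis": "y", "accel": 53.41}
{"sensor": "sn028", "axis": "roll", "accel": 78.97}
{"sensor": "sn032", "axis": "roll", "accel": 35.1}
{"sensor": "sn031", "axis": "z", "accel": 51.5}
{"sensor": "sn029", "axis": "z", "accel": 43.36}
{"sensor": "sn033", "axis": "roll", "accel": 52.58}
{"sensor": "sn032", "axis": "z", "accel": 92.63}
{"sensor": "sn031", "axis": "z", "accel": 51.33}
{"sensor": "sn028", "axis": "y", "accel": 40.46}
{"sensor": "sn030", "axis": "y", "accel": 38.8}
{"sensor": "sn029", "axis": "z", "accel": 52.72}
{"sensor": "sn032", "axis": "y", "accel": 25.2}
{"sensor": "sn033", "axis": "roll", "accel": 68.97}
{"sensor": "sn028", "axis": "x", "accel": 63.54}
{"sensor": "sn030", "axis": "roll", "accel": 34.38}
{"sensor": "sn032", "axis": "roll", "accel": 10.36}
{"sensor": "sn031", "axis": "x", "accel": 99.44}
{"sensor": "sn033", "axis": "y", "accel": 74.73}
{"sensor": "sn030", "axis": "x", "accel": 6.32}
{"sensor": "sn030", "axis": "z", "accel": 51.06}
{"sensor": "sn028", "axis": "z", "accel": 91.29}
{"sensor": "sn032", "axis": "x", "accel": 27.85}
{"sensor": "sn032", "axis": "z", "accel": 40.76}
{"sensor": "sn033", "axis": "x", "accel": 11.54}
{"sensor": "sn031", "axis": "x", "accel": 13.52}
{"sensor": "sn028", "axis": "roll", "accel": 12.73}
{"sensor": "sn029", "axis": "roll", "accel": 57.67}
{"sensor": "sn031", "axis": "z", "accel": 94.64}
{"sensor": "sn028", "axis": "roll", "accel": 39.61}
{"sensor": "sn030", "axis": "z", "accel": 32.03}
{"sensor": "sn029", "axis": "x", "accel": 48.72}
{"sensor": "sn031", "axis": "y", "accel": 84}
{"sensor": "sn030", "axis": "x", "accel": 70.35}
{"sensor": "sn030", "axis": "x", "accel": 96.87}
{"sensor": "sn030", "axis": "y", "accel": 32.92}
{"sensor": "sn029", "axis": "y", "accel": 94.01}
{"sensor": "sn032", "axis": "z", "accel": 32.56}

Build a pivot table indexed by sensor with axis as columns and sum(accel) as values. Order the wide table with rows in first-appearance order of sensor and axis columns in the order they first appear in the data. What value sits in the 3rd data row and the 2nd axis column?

167

With rows in first-appearance order of sensor, row 3 is sensor=sn031. axis columns in first-appearance order: z, x, y, roll; column 2 is x.
Long rows with sensor=sn031, axis=x: 54.04 + 99.44 + 13.52 = 167.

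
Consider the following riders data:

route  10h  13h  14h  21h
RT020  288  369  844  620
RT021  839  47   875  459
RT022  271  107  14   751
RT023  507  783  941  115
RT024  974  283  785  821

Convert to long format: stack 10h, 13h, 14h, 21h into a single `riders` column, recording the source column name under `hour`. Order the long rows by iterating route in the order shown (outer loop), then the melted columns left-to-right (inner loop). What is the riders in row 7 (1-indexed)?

20 rows total (5 × 4). Row 7: index ⌊(7-1)/4⌋ = 1 into route → RT021; (7-1) mod 4 = 2 into the melted columns → 14h.
So row 7 is (RT021, 14h, 875); riders = 875.

875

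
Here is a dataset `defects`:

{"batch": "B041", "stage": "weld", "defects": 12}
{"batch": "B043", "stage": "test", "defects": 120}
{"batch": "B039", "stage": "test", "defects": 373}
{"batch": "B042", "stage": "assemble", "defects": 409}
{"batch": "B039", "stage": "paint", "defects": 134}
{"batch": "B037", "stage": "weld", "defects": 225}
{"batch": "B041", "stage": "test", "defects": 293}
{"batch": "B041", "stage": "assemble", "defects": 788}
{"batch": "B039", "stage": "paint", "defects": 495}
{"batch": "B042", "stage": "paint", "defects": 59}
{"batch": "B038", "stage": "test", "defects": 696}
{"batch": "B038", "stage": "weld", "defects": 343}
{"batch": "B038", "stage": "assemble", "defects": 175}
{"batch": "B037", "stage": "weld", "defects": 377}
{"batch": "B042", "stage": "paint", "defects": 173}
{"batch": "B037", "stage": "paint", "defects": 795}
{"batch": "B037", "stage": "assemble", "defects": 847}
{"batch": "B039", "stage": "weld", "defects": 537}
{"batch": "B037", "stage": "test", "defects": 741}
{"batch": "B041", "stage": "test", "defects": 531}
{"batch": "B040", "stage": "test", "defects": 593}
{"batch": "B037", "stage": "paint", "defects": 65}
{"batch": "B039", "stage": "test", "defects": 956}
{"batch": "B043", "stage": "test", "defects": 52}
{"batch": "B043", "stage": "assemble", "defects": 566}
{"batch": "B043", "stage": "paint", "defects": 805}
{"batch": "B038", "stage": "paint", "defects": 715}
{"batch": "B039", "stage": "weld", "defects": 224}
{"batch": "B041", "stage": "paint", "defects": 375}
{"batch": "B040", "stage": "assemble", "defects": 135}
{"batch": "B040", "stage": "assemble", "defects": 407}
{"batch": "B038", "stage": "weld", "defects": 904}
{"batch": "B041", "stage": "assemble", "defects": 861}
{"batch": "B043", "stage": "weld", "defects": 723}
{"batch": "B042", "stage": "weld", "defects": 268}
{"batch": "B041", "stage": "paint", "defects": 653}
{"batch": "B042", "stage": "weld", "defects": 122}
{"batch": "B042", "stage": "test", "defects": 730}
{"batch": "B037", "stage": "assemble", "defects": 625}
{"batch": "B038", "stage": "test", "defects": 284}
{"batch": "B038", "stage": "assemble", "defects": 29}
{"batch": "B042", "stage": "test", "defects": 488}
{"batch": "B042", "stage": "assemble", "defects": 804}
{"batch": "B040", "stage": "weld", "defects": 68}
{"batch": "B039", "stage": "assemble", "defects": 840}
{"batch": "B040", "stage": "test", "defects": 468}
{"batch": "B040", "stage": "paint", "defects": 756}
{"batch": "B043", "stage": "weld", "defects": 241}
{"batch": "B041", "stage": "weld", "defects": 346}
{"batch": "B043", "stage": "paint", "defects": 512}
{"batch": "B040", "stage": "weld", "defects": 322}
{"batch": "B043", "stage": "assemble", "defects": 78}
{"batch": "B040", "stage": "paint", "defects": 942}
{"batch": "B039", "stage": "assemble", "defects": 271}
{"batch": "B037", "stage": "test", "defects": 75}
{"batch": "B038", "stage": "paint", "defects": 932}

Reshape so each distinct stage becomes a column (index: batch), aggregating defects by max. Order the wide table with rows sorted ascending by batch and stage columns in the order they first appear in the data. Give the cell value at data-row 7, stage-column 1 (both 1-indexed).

With rows sorted ascending by batch, row 7 is batch=B043. stage columns in first-appearance order: weld, test, assemble, paint; column 1 is weld.
Long rows with batch=B043, stage=weld: max(723, 241) = 723.

723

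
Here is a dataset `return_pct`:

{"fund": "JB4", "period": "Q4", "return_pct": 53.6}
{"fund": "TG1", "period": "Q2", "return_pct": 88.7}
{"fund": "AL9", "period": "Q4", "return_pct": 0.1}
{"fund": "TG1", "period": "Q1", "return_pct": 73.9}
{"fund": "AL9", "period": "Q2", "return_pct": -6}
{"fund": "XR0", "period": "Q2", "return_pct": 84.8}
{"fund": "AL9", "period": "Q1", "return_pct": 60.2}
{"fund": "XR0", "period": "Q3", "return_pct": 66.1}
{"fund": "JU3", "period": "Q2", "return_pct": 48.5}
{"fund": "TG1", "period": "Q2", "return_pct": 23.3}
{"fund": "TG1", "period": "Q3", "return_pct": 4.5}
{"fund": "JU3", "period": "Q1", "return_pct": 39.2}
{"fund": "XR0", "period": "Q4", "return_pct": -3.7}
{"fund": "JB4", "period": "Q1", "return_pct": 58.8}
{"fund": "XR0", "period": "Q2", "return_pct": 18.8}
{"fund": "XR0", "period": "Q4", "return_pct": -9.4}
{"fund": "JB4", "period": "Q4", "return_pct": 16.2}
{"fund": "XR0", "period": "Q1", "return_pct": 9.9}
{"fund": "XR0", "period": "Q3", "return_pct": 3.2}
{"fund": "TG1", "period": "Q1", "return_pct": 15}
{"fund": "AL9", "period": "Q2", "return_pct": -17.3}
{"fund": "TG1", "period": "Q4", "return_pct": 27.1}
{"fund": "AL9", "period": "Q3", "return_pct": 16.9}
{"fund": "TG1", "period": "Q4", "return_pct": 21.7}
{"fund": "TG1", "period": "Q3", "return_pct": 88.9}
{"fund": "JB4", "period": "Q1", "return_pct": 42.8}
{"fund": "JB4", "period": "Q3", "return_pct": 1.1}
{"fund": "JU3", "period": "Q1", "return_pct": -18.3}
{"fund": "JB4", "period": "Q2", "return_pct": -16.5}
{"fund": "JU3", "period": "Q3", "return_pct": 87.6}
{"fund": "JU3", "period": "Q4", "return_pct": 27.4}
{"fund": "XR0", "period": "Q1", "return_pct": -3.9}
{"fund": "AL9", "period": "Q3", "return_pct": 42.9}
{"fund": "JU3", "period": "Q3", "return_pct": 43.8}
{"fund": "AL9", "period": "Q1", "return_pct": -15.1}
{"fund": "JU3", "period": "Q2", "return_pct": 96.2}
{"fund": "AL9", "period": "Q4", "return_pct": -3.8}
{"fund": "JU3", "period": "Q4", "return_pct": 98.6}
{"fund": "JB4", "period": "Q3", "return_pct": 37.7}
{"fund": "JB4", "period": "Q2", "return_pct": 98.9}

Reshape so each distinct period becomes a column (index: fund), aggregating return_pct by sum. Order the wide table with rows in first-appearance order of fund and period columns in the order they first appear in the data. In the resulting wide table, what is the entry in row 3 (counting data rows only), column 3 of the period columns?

With rows in first-appearance order of fund, row 3 is fund=AL9. period columns in first-appearance order: Q4, Q2, Q1, Q3; column 3 is Q1.
Long rows with fund=AL9, period=Q1: 60.2 + -15.1 = 45.1.

45.1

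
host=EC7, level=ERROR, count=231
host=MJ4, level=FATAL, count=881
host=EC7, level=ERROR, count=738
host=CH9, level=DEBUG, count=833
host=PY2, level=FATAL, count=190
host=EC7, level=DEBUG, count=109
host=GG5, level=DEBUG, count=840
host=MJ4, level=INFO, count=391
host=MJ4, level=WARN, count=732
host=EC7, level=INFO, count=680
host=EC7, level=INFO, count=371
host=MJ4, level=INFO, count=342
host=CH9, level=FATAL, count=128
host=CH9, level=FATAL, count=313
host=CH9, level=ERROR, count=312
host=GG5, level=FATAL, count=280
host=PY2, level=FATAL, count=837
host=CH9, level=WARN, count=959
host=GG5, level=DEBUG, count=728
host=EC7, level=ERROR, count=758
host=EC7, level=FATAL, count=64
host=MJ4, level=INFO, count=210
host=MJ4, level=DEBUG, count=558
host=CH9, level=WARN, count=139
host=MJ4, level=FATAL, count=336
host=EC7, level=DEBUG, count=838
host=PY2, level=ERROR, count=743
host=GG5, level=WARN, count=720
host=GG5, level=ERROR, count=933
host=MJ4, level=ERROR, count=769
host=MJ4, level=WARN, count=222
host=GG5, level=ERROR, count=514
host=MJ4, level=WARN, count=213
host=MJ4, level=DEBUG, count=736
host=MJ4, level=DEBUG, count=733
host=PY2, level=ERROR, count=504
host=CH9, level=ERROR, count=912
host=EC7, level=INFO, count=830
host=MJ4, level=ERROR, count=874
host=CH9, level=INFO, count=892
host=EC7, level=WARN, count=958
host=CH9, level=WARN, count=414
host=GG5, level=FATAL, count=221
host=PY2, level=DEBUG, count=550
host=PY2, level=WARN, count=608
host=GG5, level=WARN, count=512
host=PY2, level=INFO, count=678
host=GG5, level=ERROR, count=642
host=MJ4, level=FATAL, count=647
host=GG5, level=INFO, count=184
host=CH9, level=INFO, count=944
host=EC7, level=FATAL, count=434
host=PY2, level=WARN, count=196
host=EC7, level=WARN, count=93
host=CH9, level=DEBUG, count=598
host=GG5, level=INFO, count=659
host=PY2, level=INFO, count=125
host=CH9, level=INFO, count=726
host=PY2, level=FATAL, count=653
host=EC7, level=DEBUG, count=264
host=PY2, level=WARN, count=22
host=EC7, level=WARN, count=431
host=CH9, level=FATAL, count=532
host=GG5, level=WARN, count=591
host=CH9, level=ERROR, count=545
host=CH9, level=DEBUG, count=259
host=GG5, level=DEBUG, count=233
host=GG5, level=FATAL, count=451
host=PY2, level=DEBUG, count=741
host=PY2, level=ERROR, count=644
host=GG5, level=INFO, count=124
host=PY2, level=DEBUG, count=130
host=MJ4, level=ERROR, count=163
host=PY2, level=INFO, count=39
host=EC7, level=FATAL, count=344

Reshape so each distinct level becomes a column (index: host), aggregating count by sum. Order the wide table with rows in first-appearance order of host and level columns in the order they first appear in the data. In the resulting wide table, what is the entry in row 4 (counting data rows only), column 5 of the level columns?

826

With rows in first-appearance order of host, row 4 is host=PY2. level columns in first-appearance order: ERROR, FATAL, DEBUG, INFO, WARN; column 5 is WARN.
Long rows with host=PY2, level=WARN: 608 + 196 + 22 = 826.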